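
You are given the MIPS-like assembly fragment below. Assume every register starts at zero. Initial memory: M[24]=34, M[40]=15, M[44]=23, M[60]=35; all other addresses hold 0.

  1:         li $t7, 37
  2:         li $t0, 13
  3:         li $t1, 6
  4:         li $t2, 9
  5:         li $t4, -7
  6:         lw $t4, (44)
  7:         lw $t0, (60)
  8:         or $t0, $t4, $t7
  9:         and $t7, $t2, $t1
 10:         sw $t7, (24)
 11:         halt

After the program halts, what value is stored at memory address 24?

after li $t7, 37: $t7=37
after li $t0, 13: $t0=13
after li $t1, 6: $t1=6
after li $t2, 9: $t2=9
after li $t4, -7: $t4=-7
after lw $t4, (44): $t4=M[44]=23
after lw $t0, (60): $t0=M[60]=35
after or $t0, $t4, $t7: $t0=23|37=55
after and $t7, $t2, $t1: $t7=9&6=0
sw $t7, (24) → M[24]=0
halt.

0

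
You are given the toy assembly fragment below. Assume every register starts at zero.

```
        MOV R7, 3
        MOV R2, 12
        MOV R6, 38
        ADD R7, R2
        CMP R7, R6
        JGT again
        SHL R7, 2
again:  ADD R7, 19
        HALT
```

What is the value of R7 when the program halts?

79

MOV R7, 3 → R7=3
MOV R2, 12 → R2=12
MOV R6, 38 → R6=38
ADD R7, R2 → R7=3+12=15
CMP R7, R6  (cmp 15,38)
JGT again: not taken
SHL R7, 2 → R7=15<<2=60
ADD R7, 19 → R7=60+19=79
halt.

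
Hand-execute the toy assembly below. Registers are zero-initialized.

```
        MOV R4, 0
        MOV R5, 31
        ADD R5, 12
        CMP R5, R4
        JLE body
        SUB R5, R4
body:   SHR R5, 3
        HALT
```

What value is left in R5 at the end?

R4=0
R5=31
R5=31+12=43
CMP R5, R4  (cmp 43,0)
JLE body: not taken
R5=43-0=43
R5=43>>3=5
halt.

5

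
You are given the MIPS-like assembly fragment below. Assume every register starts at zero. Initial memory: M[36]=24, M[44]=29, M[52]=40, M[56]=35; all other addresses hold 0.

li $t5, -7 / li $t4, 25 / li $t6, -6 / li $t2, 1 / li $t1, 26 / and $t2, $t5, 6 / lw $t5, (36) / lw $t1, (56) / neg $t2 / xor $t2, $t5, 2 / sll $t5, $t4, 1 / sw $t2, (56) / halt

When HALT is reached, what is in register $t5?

50

$t5=-7
$t4=25
$t6=-6
$t2=1
$t1=26
$t2=(-7)&6=0
$t5=M[36]=24
$t1=M[56]=35
$t2=-(0)=0
$t2=24^2=26
$t5=25<<1=50
sw $t2, (56) → M[56]=26
halt.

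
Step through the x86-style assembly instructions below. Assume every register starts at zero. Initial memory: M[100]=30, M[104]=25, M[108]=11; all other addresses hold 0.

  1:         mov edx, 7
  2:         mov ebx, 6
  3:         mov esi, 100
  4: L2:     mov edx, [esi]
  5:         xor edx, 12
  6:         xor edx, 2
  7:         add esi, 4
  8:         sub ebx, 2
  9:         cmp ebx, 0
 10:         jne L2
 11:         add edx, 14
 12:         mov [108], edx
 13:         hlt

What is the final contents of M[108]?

after mov edx, 7: edx=7
after mov ebx, 6: ebx=6
after mov esi, 100: esi=100
after mov edx, [esi]: edx=M[100]=30
after xor edx, 12: edx=30^12=18
after xor edx, 2: edx=18^2=16
after add esi, 4: esi=100+4=104
after sub ebx, 2: ebx=6-2=4
cmp ebx, 0  (cmp 4,0)
jne L2: taken
after mov edx, [esi]: edx=M[104]=25
after xor edx, 12: edx=25^12=21
after xor edx, 2: edx=21^2=23
after add esi, 4: esi=104+4=108
after sub ebx, 2: ebx=4-2=2
cmp ebx, 0  (cmp 2,0)
jne L2: taken
after mov edx, [esi]: edx=M[108]=11
after xor edx, 12: edx=11^12=7
after xor edx, 2: edx=7^2=5
after add esi, 4: esi=108+4=112
after sub ebx, 2: ebx=2-2=0
cmp ebx, 0  (cmp 0,0)
jne L2: not taken
after add edx, 14: edx=5+14=19
mov [108], edx → M[108]=19
halt.

19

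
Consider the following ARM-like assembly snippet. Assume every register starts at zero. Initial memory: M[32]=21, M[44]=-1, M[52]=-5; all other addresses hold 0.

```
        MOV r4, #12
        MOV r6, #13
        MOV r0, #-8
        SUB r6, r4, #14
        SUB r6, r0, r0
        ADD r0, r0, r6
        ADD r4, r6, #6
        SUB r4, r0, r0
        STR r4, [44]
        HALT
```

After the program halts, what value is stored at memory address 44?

0

MOV r4, #12 → r4=12
MOV r6, #13 → r6=13
MOV r0, #-8 → r0=-8
SUB r6, r4, #14 → r6=12-14=-2
SUB r6, r0, r0 → r6=(-8)-(-8)=0
ADD r0, r0, r6 → r0=(-8)+0=-8
ADD r4, r6, #6 → r4=0+6=6
SUB r4, r0, r0 → r4=(-8)-(-8)=0
STR r4, [44] → M[44]=0
halt.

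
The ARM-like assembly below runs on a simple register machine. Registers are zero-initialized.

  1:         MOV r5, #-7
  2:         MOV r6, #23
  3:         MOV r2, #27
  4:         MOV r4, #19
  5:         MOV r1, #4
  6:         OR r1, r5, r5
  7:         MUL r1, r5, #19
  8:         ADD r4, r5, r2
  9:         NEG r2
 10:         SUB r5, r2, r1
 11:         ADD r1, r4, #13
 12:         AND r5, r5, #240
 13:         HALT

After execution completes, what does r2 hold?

r5=-7
r6=23
r2=27
r4=19
r1=4
r1=(-7)|(-7)=-7
r1=(-7)*19=-133
r4=(-7)+27=20
r2=-(27)=-27
r5=(-27)-(-133)=106
r1=20+13=33
r5=106&240=96
halt.

-27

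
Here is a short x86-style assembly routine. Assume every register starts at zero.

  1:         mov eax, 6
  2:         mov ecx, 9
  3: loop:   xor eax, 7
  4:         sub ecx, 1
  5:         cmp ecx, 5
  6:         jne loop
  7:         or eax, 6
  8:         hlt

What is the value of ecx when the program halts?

mov eax, 6 → eax=6
mov ecx, 9 → ecx=9
xor eax, 7 → eax=6^7=1
sub ecx, 1 → ecx=9-1=8
cmp ecx, 5  (cmp 8,5)
jne loop: taken
xor eax, 7 → eax=1^7=6
sub ecx, 1 → ecx=8-1=7
cmp ecx, 5  (cmp 7,5)
jne loop: taken
xor eax, 7 → eax=6^7=1
sub ecx, 1 → ecx=7-1=6
cmp ecx, 5  (cmp 6,5)
jne loop: taken
xor eax, 7 → eax=1^7=6
sub ecx, 1 → ecx=6-1=5
cmp ecx, 5  (cmp 5,5)
jne loop: not taken
or eax, 6 → eax=6|6=6
halt.

5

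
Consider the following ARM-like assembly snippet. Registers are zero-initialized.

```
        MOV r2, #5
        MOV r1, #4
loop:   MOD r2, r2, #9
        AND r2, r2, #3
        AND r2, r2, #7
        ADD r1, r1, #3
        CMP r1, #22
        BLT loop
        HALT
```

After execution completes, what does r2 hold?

1

after MOV r2, #5: r2=5
after MOV r1, #4: r1=4
after MOD r2, r2, #9: r2=5%9=5
after AND r2, r2, #3: r2=5&3=1
after AND r2, r2, #7: r2=1&7=1
after ADD r1, r1, #3: r1=4+3=7
CMP r1, #22  (cmp 7,22)
BLT loop: taken
after MOD r2, r2, #9: r2=1%9=1
after AND r2, r2, #3: r2=1&3=1
after AND r2, r2, #7: r2=1&7=1
after ADD r1, r1, #3: r1=7+3=10
CMP r1, #22  (cmp 10,22)
BLT loop: taken
after MOD r2, r2, #9: r2=1%9=1
after AND r2, r2, #3: r2=1&3=1
after AND r2, r2, #7: r2=1&7=1
after ADD r1, r1, #3: r1=10+3=13
CMP r1, #22  (cmp 13,22)
BLT loop: taken
after MOD r2, r2, #9: r2=1%9=1
after AND r2, r2, #3: r2=1&3=1
after AND r2, r2, #7: r2=1&7=1
after ADD r1, r1, #3: r1=13+3=16
CMP r1, #22  (cmp 16,22)
BLT loop: taken
after MOD r2, r2, #9: r2=1%9=1
after AND r2, r2, #3: r2=1&3=1
after AND r2, r2, #7: r2=1&7=1
after ADD r1, r1, #3: r1=16+3=19
CMP r1, #22  (cmp 19,22)
BLT loop: taken
after MOD r2, r2, #9: r2=1%9=1
after AND r2, r2, #3: r2=1&3=1
after AND r2, r2, #7: r2=1&7=1
after ADD r1, r1, #3: r1=19+3=22
CMP r1, #22  (cmp 22,22)
BLT loop: not taken
halt.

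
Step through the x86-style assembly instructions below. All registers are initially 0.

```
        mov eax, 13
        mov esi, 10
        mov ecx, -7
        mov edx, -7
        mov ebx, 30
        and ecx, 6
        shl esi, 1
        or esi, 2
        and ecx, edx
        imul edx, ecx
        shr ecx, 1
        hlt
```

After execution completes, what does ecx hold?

after mov eax, 13: eax=13
after mov esi, 10: esi=10
after mov ecx, -7: ecx=-7
after mov edx, -7: edx=-7
after mov ebx, 30: ebx=30
after and ecx, 6: ecx=(-7)&6=0
after shl esi, 1: esi=10<<1=20
after or esi, 2: esi=20|2=22
after and ecx, edx: ecx=0&(-7)=0
after imul edx, ecx: edx=(-7)*0=0
after shr ecx, 1: ecx=0>>1=0
halt.

0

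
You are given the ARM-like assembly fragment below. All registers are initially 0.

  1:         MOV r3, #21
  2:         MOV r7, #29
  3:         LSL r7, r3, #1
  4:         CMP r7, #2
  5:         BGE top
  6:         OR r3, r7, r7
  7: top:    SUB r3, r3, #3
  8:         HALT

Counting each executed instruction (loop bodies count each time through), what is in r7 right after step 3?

42

after MOV r3, #21: r3=21
after MOV r7, #29: r7=29
after LSL r7, r3, #1: r7=21<<1=42
After step 3: r7 = 42.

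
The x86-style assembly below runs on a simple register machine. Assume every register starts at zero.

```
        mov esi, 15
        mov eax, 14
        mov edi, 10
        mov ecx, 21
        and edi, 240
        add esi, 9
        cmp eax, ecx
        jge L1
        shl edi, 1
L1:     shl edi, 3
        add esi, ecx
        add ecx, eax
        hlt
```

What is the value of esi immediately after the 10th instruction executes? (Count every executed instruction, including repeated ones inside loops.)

mov esi, 15 → esi=15
mov eax, 14 → eax=14
mov edi, 10 → edi=10
mov ecx, 21 → ecx=21
and edi, 240 → edi=10&240=0
add esi, 9 → esi=15+9=24
cmp eax, ecx  (cmp 14,21)
jge L1: not taken
shl edi, 1 → edi=0<<1=0
shl edi, 3 → edi=0<<3=0
After step 10: esi = 24.

24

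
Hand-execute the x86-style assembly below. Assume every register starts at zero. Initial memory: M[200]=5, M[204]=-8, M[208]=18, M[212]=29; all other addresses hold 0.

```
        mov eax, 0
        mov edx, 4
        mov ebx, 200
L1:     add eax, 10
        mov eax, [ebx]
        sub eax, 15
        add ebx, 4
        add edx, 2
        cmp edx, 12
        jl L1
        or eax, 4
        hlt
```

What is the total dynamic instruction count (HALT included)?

33

eax=0
edx=4
ebx=200
eax=0+10=10
eax=M[200]=5
eax=5-15=-10
ebx=200+4=204
edx=4+2=6
cmp edx, 12  (cmp 6,12)
jl L1: taken
eax=(-10)+10=0
eax=M[204]=-8
eax=(-8)-15=-23
ebx=204+4=208
edx=6+2=8
cmp edx, 12  (cmp 8,12)
jl L1: taken
eax=(-23)+10=-13
eax=M[208]=18
eax=18-15=3
ebx=208+4=212
edx=8+2=10
cmp edx, 12  (cmp 10,12)
jl L1: taken
eax=3+10=13
eax=M[212]=29
eax=29-15=14
ebx=212+4=216
edx=10+2=12
cmp edx, 12  (cmp 12,12)
jl L1: not taken
eax=14|4=14
halt.
Total executed instructions: 33.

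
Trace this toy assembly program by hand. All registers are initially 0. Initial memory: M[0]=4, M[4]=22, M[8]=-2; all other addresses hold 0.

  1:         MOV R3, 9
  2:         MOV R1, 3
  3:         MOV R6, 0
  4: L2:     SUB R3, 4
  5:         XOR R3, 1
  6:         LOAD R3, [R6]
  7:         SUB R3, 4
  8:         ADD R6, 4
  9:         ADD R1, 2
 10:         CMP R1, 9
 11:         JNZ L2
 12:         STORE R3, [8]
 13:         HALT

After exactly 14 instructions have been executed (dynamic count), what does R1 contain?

R3=9
R1=3
R6=0
R3=9-4=5
R3=5^1=4
R3=M[0]=4
R3=4-4=0
R6=0+4=4
R1=3+2=5
CMP R1, 9  (cmp 5,9)
JNZ L2: taken
R3=0-4=-4
R3=(-4)^1=-3
R3=M[4]=22
After step 14: R1 = 5.

5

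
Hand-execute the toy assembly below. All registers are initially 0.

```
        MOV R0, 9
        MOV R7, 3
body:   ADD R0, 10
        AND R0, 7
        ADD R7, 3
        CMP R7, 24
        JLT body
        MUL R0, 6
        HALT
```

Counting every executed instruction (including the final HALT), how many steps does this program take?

39

R0=9
R7=3
R0=9+10=19
R0=19&7=3
R7=3+3=6
CMP R7, 24  (cmp 6,24)
JLT body: taken
R0=3+10=13
R0=13&7=5
R7=6+3=9
CMP R7, 24  (cmp 9,24)
JLT body: taken
R0=5+10=15
R0=15&7=7
R7=9+3=12
CMP R7, 24  (cmp 12,24)
JLT body: taken
R0=7+10=17
R0=17&7=1
R7=12+3=15
CMP R7, 24  (cmp 15,24)
JLT body: taken
R0=1+10=11
R0=11&7=3
R7=15+3=18
CMP R7, 24  (cmp 18,24)
JLT body: taken
R0=3+10=13
R0=13&7=5
R7=18+3=21
CMP R7, 24  (cmp 21,24)
JLT body: taken
R0=5+10=15
R0=15&7=7
R7=21+3=24
CMP R7, 24  (cmp 24,24)
JLT body: not taken
R0=7*6=42
halt.
Total executed instructions: 39.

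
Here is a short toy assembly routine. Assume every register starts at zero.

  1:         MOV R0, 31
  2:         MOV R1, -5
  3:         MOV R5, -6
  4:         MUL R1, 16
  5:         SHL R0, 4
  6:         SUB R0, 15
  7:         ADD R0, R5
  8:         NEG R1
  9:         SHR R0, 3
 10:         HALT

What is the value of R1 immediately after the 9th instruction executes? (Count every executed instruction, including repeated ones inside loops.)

80

MOV R0, 31 → R0=31
MOV R1, -5 → R1=-5
MOV R5, -6 → R5=-6
MUL R1, 16 → R1=(-5)*16=-80
SHL R0, 4 → R0=31<<4=496
SUB R0, 15 → R0=496-15=481
ADD R0, R5 → R0=481+(-6)=475
NEG R1 → R1=-(-80)=80
SHR R0, 3 → R0=475>>3=59
After step 9: R1 = 80.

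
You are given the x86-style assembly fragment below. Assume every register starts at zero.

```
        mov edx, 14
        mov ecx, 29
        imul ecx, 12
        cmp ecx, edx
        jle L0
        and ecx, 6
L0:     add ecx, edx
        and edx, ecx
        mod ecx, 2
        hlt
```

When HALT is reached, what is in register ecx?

after mov edx, 14: edx=14
after mov ecx, 29: ecx=29
after imul ecx, 12: ecx=29*12=348
cmp ecx, edx  (cmp 348,14)
jle L0: not taken
after and ecx, 6: ecx=348&6=4
after add ecx, edx: ecx=4+14=18
after and edx, ecx: edx=14&18=2
after mod ecx, 2: ecx=18%2=0
halt.

0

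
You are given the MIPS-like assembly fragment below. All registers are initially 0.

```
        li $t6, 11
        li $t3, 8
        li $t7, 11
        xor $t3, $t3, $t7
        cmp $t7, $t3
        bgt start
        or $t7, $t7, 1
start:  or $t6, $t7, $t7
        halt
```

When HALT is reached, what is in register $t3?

$t6=11
$t3=8
$t7=11
$t3=8^11=3
cmp $t7, $t3  (cmp 11,3)
bgt start: taken
$t6=11|11=11
halt.

3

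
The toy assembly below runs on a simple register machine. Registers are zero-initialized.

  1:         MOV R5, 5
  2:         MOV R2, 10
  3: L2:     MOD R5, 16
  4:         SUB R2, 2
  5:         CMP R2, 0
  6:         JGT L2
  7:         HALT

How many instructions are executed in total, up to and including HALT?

23

R5=5
R2=10
R5=5%16=5
R2=10-2=8
CMP R2, 0  (cmp 8,0)
JGT L2: taken
R5=5%16=5
R2=8-2=6
CMP R2, 0  (cmp 6,0)
JGT L2: taken
R5=5%16=5
R2=6-2=4
CMP R2, 0  (cmp 4,0)
JGT L2: taken
R5=5%16=5
R2=4-2=2
CMP R2, 0  (cmp 2,0)
JGT L2: taken
R5=5%16=5
R2=2-2=0
CMP R2, 0  (cmp 0,0)
JGT L2: not taken
halt.
Total executed instructions: 23.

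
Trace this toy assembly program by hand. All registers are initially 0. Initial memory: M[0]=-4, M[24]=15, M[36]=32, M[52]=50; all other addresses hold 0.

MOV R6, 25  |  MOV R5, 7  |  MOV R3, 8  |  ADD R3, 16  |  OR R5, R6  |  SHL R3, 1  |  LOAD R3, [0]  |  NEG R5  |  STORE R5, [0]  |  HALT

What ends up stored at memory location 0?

after MOV R6, 25: R6=25
after MOV R5, 7: R5=7
after MOV R3, 8: R3=8
after ADD R3, 16: R3=8+16=24
after OR R5, R6: R5=7|25=31
after SHL R3, 1: R3=24<<1=48
after LOAD R3, [0]: R3=M[0]=-4
after NEG R5: R5=-(31)=-31
STORE R5, [0] → M[0]=-31
halt.

-31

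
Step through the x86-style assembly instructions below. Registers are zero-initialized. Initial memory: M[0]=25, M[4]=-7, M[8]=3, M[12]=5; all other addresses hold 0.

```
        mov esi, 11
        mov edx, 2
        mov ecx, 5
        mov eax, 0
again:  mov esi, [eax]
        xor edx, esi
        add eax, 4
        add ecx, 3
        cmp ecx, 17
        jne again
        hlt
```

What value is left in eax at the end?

16

esi=11
edx=2
ecx=5
eax=0
esi=M[0]=25
edx=2^25=27
eax=0+4=4
ecx=5+3=8
cmp ecx, 17  (cmp 8,17)
jne again: taken
esi=M[4]=-7
edx=27^(-7)=-30
eax=4+4=8
ecx=8+3=11
cmp ecx, 17  (cmp 11,17)
jne again: taken
esi=M[8]=3
edx=(-30)^3=-31
eax=8+4=12
ecx=11+3=14
cmp ecx, 17  (cmp 14,17)
jne again: taken
esi=M[12]=5
edx=(-31)^5=-28
eax=12+4=16
ecx=14+3=17
cmp ecx, 17  (cmp 17,17)
jne again: not taken
halt.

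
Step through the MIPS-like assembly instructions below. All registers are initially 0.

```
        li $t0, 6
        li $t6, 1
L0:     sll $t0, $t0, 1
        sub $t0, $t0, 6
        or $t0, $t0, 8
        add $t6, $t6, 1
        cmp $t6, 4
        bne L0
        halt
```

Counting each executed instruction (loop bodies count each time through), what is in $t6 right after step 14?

$t0=6
$t6=1
$t0=6<<1=12
$t0=12-6=6
$t0=6|8=14
$t6=1+1=2
cmp $t6, 4  (cmp 2,4)
bne L0: taken
$t0=14<<1=28
$t0=28-6=22
$t0=22|8=30
$t6=2+1=3
cmp $t6, 4  (cmp 3,4)
bne L0: taken
After step 14: $t6 = 3.

3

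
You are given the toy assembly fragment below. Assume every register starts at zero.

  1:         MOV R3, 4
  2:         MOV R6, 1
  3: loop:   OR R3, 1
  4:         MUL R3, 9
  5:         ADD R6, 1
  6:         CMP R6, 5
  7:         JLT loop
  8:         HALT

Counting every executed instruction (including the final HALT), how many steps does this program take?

R3=4
R6=1
R3=4|1=5
R3=5*9=45
R6=1+1=2
CMP R6, 5  (cmp 2,5)
JLT loop: taken
R3=45|1=45
R3=45*9=405
R6=2+1=3
CMP R6, 5  (cmp 3,5)
JLT loop: taken
R3=405|1=405
R3=405*9=3645
R6=3+1=4
CMP R6, 5  (cmp 4,5)
JLT loop: taken
R3=3645|1=3645
R3=3645*9=32805
R6=4+1=5
CMP R6, 5  (cmp 5,5)
JLT loop: not taken
halt.
Total executed instructions: 23.

23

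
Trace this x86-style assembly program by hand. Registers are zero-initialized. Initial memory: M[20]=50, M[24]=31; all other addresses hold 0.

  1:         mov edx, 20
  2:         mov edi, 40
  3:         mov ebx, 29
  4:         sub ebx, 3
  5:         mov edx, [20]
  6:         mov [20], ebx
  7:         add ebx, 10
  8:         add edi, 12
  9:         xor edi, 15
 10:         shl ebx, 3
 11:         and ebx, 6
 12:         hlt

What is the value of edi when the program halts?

59

edx=20
edi=40
ebx=29
ebx=29-3=26
edx=M[20]=50
mov [20], ebx → M[20]=26
ebx=26+10=36
edi=40+12=52
edi=52^15=59
ebx=36<<3=288
ebx=288&6=0
halt.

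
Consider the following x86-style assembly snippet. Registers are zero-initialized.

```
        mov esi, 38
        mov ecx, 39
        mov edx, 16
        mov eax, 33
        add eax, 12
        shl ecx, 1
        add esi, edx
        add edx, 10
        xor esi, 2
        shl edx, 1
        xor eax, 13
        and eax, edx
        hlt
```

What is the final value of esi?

52

esi=38
ecx=39
edx=16
eax=33
eax=33+12=45
ecx=39<<1=78
esi=38+16=54
edx=16+10=26
esi=54^2=52
edx=26<<1=52
eax=45^13=32
eax=32&52=32
halt.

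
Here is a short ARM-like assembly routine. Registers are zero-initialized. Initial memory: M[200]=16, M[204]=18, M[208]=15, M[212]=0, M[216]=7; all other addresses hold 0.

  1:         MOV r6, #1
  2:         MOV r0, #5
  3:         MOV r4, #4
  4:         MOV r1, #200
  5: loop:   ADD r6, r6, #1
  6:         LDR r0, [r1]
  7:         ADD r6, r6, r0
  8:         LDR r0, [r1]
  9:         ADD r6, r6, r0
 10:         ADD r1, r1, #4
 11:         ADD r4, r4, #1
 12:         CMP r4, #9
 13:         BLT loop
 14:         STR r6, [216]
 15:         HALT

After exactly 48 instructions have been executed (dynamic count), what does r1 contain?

r6=1
r0=5
r4=4
r1=200
r6=1+1=2
r0=M[200]=16
r6=2+16=18
r0=M[200]=16
r6=18+16=34
r1=200+4=204
r4=4+1=5
CMP r4, #9  (cmp 5,9)
BLT loop: taken
r6=34+1=35
r0=M[204]=18
r6=35+18=53
r0=M[204]=18
r6=53+18=71
r1=204+4=208
r4=5+1=6
CMP r4, #9  (cmp 6,9)
BLT loop: taken
r6=71+1=72
r0=M[208]=15
r6=72+15=87
r0=M[208]=15
r6=87+15=102
r1=208+4=212
r4=6+1=7
CMP r4, #9  (cmp 7,9)
BLT loop: taken
r6=102+1=103
r0=M[212]=0
r6=103+0=103
r0=M[212]=0
r6=103+0=103
r1=212+4=216
r4=7+1=8
CMP r4, #9  (cmp 8,9)
BLT loop: taken
r6=103+1=104
r0=M[216]=7
r6=104+7=111
r0=M[216]=7
r6=111+7=118
r1=216+4=220
r4=8+1=9
CMP r4, #9  (cmp 9,9)
After step 48: r1 = 220.

220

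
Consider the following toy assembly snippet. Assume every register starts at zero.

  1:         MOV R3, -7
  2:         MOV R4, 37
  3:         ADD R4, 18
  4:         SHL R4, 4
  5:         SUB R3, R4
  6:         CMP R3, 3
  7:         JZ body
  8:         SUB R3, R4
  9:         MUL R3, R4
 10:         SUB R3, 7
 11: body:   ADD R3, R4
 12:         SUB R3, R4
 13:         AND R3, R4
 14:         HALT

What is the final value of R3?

352

R3=-7
R4=37
R4=37+18=55
R4=55<<4=880
R3=(-7)-880=-887
CMP R3, 3  (cmp -887,3)
JZ body: not taken
R3=(-887)-880=-1767
R3=(-1767)*880=-1554960
R3=(-1554960)-7=-1554967
R3=(-1554967)+880=-1554087
R3=(-1554087)-880=-1554967
R3=(-1554967)&880=352
halt.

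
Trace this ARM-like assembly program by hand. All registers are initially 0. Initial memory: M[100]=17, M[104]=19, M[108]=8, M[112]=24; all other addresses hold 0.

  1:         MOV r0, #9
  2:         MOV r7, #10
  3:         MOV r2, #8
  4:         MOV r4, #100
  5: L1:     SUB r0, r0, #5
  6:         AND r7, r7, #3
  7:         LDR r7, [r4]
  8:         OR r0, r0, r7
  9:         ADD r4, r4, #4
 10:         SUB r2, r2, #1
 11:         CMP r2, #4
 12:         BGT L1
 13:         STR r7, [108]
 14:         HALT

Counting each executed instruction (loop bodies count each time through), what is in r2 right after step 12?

r0=9
r7=10
r2=8
r4=100
r0=9-5=4
r7=10&3=2
r7=M[100]=17
r0=4|17=21
r4=100+4=104
r2=8-1=7
CMP r2, #4  (cmp 7,4)
BGT L1: taken
After step 12: r2 = 7.

7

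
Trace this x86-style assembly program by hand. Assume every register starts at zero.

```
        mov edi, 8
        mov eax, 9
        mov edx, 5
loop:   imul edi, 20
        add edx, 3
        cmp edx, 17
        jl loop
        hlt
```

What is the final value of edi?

after mov edi, 8: edi=8
after mov eax, 9: eax=9
after mov edx, 5: edx=5
after imul edi, 20: edi=8*20=160
after add edx, 3: edx=5+3=8
cmp edx, 17  (cmp 8,17)
jl loop: taken
after imul edi, 20: edi=160*20=3200
after add edx, 3: edx=8+3=11
cmp edx, 17  (cmp 11,17)
jl loop: taken
after imul edi, 20: edi=3200*20=64000
after add edx, 3: edx=11+3=14
cmp edx, 17  (cmp 14,17)
jl loop: taken
after imul edi, 20: edi=64000*20=1280000
after add edx, 3: edx=14+3=17
cmp edx, 17  (cmp 17,17)
jl loop: not taken
halt.

1280000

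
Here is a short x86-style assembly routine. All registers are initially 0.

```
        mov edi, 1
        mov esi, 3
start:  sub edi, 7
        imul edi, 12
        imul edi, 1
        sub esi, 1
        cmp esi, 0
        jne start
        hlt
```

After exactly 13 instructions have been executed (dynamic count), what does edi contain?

-948

edi=1
esi=3
edi=1-7=-6
edi=(-6)*12=-72
edi=(-72)*1=-72
esi=3-1=2
cmp esi, 0  (cmp 2,0)
jne start: taken
edi=(-72)-7=-79
edi=(-79)*12=-948
edi=(-948)*1=-948
esi=2-1=1
cmp esi, 0  (cmp 1,0)
After step 13: edi = -948.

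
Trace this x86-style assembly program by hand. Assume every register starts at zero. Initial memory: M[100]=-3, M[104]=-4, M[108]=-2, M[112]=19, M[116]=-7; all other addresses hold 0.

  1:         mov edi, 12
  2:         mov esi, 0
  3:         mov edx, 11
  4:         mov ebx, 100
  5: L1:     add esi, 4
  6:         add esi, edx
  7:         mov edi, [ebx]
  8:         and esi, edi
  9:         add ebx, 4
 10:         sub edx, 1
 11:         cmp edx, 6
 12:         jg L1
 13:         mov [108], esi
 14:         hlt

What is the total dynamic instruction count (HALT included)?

46

after mov edi, 12: edi=12
after mov esi, 0: esi=0
after mov edx, 11: edx=11
after mov ebx, 100: ebx=100
after add esi, 4: esi=0+4=4
after add esi, edx: esi=4+11=15
after mov edi, [ebx]: edi=M[100]=-3
after and esi, edi: esi=15&(-3)=13
after add ebx, 4: ebx=100+4=104
after sub edx, 1: edx=11-1=10
cmp edx, 6  (cmp 10,6)
jg L1: taken
after add esi, 4: esi=13+4=17
after add esi, edx: esi=17+10=27
after mov edi, [ebx]: edi=M[104]=-4
after and esi, edi: esi=27&(-4)=24
after add ebx, 4: ebx=104+4=108
after sub edx, 1: edx=10-1=9
cmp edx, 6  (cmp 9,6)
jg L1: taken
after add esi, 4: esi=24+4=28
after add esi, edx: esi=28+9=37
after mov edi, [ebx]: edi=M[108]=-2
after and esi, edi: esi=37&(-2)=36
after add ebx, 4: ebx=108+4=112
after sub edx, 1: edx=9-1=8
cmp edx, 6  (cmp 8,6)
jg L1: taken
after add esi, 4: esi=36+4=40
after add esi, edx: esi=40+8=48
after mov edi, [ebx]: edi=M[112]=19
after and esi, edi: esi=48&19=16
after add ebx, 4: ebx=112+4=116
after sub edx, 1: edx=8-1=7
cmp edx, 6  (cmp 7,6)
jg L1: taken
after add esi, 4: esi=16+4=20
after add esi, edx: esi=20+7=27
after mov edi, [ebx]: edi=M[116]=-7
after and esi, edi: esi=27&(-7)=25
after add ebx, 4: ebx=116+4=120
after sub edx, 1: edx=7-1=6
cmp edx, 6  (cmp 6,6)
jg L1: not taken
mov [108], esi → M[108]=25
halt.
Total executed instructions: 46.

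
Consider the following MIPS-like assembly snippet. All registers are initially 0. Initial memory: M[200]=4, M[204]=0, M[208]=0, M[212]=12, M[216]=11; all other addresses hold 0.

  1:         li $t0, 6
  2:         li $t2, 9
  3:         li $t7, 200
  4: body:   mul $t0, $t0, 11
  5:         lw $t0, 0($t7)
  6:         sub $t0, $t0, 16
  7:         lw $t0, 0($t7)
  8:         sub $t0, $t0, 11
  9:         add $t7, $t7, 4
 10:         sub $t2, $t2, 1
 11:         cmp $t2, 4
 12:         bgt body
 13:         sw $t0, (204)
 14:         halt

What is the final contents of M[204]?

$t0=6
$t2=9
$t7=200
$t0=6*11=66
$t0=M[200]=4
$t0=4-16=-12
$t0=M[200]=4
$t0=4-11=-7
$t7=200+4=204
$t2=9-1=8
cmp $t2, 4  (cmp 8,4)
bgt body: taken
$t0=(-7)*11=-77
$t0=M[204]=0
$t0=0-16=-16
$t0=M[204]=0
$t0=0-11=-11
$t7=204+4=208
$t2=8-1=7
cmp $t2, 4  (cmp 7,4)
bgt body: taken
$t0=(-11)*11=-121
$t0=M[208]=0
$t0=0-16=-16
$t0=M[208]=0
$t0=0-11=-11
$t7=208+4=212
$t2=7-1=6
cmp $t2, 4  (cmp 6,4)
bgt body: taken
$t0=(-11)*11=-121
$t0=M[212]=12
$t0=12-16=-4
$t0=M[212]=12
$t0=12-11=1
$t7=212+4=216
$t2=6-1=5
cmp $t2, 4  (cmp 5,4)
bgt body: taken
$t0=1*11=11
$t0=M[216]=11
$t0=11-16=-5
$t0=M[216]=11
$t0=11-11=0
$t7=216+4=220
$t2=5-1=4
cmp $t2, 4  (cmp 4,4)
bgt body: not taken
sw $t0, (204) → M[204]=0
halt.

0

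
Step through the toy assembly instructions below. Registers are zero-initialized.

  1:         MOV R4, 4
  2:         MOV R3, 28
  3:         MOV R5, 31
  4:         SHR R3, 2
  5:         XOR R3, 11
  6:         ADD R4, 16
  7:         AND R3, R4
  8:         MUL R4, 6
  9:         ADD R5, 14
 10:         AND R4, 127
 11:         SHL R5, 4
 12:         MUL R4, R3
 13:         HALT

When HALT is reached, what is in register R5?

after MOV R4, 4: R4=4
after MOV R3, 28: R3=28
after MOV R5, 31: R5=31
after SHR R3, 2: R3=28>>2=7
after XOR R3, 11: R3=7^11=12
after ADD R4, 16: R4=4+16=20
after AND R3, R4: R3=12&20=4
after MUL R4, 6: R4=20*6=120
after ADD R5, 14: R5=31+14=45
after AND R4, 127: R4=120&127=120
after SHL R5, 4: R5=45<<4=720
after MUL R4, R3: R4=120*4=480
halt.

720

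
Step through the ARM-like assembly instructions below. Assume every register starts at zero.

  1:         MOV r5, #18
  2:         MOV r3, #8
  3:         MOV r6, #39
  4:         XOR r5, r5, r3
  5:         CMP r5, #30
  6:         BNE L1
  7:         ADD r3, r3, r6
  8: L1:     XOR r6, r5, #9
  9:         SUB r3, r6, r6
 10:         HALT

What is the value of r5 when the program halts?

26

after MOV r5, #18: r5=18
after MOV r3, #8: r3=8
after MOV r6, #39: r6=39
after XOR r5, r5, r3: r5=18^8=26
CMP r5, #30  (cmp 26,30)
BNE L1: taken
after XOR r6, r5, #9: r6=26^9=19
after SUB r3, r6, r6: r3=19-19=0
halt.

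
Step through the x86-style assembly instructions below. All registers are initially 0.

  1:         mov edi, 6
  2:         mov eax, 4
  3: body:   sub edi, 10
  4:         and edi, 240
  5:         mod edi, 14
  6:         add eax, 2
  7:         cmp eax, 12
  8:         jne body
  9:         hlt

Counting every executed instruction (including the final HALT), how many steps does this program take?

27

mov edi, 6 → edi=6
mov eax, 4 → eax=4
sub edi, 10 → edi=6-10=-4
and edi, 240 → edi=(-4)&240=240
mod edi, 14 → edi=240%14=2
add eax, 2 → eax=4+2=6
cmp eax, 12  (cmp 6,12)
jne body: taken
sub edi, 10 → edi=2-10=-8
and edi, 240 → edi=(-8)&240=240
mod edi, 14 → edi=240%14=2
add eax, 2 → eax=6+2=8
cmp eax, 12  (cmp 8,12)
jne body: taken
sub edi, 10 → edi=2-10=-8
and edi, 240 → edi=(-8)&240=240
mod edi, 14 → edi=240%14=2
add eax, 2 → eax=8+2=10
cmp eax, 12  (cmp 10,12)
jne body: taken
sub edi, 10 → edi=2-10=-8
and edi, 240 → edi=(-8)&240=240
mod edi, 14 → edi=240%14=2
add eax, 2 → eax=10+2=12
cmp eax, 12  (cmp 12,12)
jne body: not taken
halt.
Total executed instructions: 27.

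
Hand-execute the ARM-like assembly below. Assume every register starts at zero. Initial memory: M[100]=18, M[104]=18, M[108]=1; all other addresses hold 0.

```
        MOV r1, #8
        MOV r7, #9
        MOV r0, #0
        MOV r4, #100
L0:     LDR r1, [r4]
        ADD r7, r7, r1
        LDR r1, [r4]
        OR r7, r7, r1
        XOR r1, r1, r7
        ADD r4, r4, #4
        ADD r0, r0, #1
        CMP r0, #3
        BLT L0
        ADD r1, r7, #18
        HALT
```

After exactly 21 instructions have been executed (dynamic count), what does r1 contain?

r1=8
r7=9
r0=0
r4=100
r1=M[100]=18
r7=9+18=27
r1=M[100]=18
r7=27|18=27
r1=18^27=9
r4=100+4=104
r0=0+1=1
CMP r0, #3  (cmp 1,3)
BLT L0: taken
r1=M[104]=18
r7=27+18=45
r1=M[104]=18
r7=45|18=63
r1=18^63=45
r4=104+4=108
r0=1+1=2
CMP r0, #3  (cmp 2,3)
After step 21: r1 = 45.

45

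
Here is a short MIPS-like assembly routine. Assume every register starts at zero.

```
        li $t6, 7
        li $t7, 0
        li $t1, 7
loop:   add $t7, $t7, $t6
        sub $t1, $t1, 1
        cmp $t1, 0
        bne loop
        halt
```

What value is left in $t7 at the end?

$t6=7
$t7=0
$t1=7
$t7=0+7=7
$t1=7-1=6
cmp $t1, 0  (cmp 6,0)
bne loop: taken
$t7=7+7=14
$t1=6-1=5
cmp $t1, 0  (cmp 5,0)
bne loop: taken
$t7=14+7=21
$t1=5-1=4
cmp $t1, 0  (cmp 4,0)
bne loop: taken
$t7=21+7=28
$t1=4-1=3
cmp $t1, 0  (cmp 3,0)
bne loop: taken
$t7=28+7=35
$t1=3-1=2
cmp $t1, 0  (cmp 2,0)
bne loop: taken
$t7=35+7=42
$t1=2-1=1
cmp $t1, 0  (cmp 1,0)
bne loop: taken
$t7=42+7=49
$t1=1-1=0
cmp $t1, 0  (cmp 0,0)
bne loop: not taken
halt.

49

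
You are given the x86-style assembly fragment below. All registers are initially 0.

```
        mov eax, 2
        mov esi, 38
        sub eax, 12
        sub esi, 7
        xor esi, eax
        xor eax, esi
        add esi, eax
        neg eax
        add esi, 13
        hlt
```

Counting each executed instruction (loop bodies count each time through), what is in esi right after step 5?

eax=2
esi=38
eax=2-12=-10
esi=38-7=31
esi=31^(-10)=-23
After step 5: esi = -23.

-23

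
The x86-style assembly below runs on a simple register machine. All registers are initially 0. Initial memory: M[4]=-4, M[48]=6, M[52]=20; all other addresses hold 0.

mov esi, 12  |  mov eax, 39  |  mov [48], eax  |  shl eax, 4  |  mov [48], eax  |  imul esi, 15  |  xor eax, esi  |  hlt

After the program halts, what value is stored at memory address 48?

mov esi, 12 → esi=12
mov eax, 39 → eax=39
mov [48], eax → M[48]=39
shl eax, 4 → eax=39<<4=624
mov [48], eax → M[48]=624
imul esi, 15 → esi=12*15=180
xor eax, esi → eax=624^180=708
halt.

624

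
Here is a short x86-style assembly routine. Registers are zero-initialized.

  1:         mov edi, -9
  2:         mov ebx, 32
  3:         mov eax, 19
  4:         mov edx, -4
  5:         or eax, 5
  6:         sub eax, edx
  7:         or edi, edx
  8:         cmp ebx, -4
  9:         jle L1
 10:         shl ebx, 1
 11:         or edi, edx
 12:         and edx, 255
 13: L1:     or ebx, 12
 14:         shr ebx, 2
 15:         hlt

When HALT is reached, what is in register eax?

mov edi, -9 → edi=-9
mov ebx, 32 → ebx=32
mov eax, 19 → eax=19
mov edx, -4 → edx=-4
or eax, 5 → eax=19|5=23
sub eax, edx → eax=23-(-4)=27
or edi, edx → edi=(-9)|(-4)=-1
cmp ebx, -4  (cmp 32,-4)
jle L1: not taken
shl ebx, 1 → ebx=32<<1=64
or edi, edx → edi=(-1)|(-4)=-1
and edx, 255 → edx=(-4)&255=252
or ebx, 12 → ebx=64|12=76
shr ebx, 2 → ebx=76>>2=19
halt.

27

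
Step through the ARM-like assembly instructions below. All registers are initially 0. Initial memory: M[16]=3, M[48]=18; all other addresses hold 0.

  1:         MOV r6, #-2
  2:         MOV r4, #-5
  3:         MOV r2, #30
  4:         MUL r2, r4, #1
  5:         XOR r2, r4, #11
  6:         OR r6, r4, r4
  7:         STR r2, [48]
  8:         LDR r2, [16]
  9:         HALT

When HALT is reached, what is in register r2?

3

after MOV r6, #-2: r6=-2
after MOV r4, #-5: r4=-5
after MOV r2, #30: r2=30
after MUL r2, r4, #1: r2=(-5)*1=-5
after XOR r2, r4, #11: r2=(-5)^11=-16
after OR r6, r4, r4: r6=(-5)|(-5)=-5
STR r2, [48] → M[48]=-16
after LDR r2, [16]: r2=M[16]=3
halt.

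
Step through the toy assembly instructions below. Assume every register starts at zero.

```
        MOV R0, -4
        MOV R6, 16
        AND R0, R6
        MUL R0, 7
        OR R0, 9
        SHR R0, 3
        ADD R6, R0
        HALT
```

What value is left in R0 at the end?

after MOV R0, -4: R0=-4
after MOV R6, 16: R6=16
after AND R0, R6: R0=(-4)&16=16
after MUL R0, 7: R0=16*7=112
after OR R0, 9: R0=112|9=121
after SHR R0, 3: R0=121>>3=15
after ADD R6, R0: R6=16+15=31
halt.

15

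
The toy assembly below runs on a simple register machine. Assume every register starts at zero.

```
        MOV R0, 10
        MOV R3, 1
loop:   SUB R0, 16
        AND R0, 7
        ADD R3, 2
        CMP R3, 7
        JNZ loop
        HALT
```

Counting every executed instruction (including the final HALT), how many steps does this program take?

R0=10
R3=1
R0=10-16=-6
R0=(-6)&7=2
R3=1+2=3
CMP R3, 7  (cmp 3,7)
JNZ loop: taken
R0=2-16=-14
R0=(-14)&7=2
R3=3+2=5
CMP R3, 7  (cmp 5,7)
JNZ loop: taken
R0=2-16=-14
R0=(-14)&7=2
R3=5+2=7
CMP R3, 7  (cmp 7,7)
JNZ loop: not taken
halt.
Total executed instructions: 18.

18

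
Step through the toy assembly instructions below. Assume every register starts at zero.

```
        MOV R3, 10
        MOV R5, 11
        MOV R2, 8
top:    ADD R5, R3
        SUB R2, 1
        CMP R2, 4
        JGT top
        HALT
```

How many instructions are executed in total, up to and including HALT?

20

R3=10
R5=11
R2=8
R5=11+10=21
R2=8-1=7
CMP R2, 4  (cmp 7,4)
JGT top: taken
R5=21+10=31
R2=7-1=6
CMP R2, 4  (cmp 6,4)
JGT top: taken
R5=31+10=41
R2=6-1=5
CMP R2, 4  (cmp 5,4)
JGT top: taken
R5=41+10=51
R2=5-1=4
CMP R2, 4  (cmp 4,4)
JGT top: not taken
halt.
Total executed instructions: 20.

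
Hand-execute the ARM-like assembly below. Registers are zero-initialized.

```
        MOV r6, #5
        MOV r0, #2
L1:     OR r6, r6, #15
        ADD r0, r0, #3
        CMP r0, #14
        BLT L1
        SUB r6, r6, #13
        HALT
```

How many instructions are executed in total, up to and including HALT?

20

r6=5
r0=2
r6=5|15=15
r0=2+3=5
CMP r0, #14  (cmp 5,14)
BLT L1: taken
r6=15|15=15
r0=5+3=8
CMP r0, #14  (cmp 8,14)
BLT L1: taken
r6=15|15=15
r0=8+3=11
CMP r0, #14  (cmp 11,14)
BLT L1: taken
r6=15|15=15
r0=11+3=14
CMP r0, #14  (cmp 14,14)
BLT L1: not taken
r6=15-13=2
halt.
Total executed instructions: 20.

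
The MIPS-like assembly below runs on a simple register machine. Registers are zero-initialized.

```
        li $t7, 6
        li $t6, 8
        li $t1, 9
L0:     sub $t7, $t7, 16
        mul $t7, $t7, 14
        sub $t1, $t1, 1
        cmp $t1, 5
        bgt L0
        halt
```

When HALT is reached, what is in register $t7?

after li $t7, 6: $t7=6
after li $t6, 8: $t6=8
after li $t1, 9: $t1=9
after sub $t7, $t7, 16: $t7=6-16=-10
after mul $t7, $t7, 14: $t7=(-10)*14=-140
after sub $t1, $t1, 1: $t1=9-1=8
cmp $t1, 5  (cmp 8,5)
bgt L0: taken
after sub $t7, $t7, 16: $t7=(-140)-16=-156
after mul $t7, $t7, 14: $t7=(-156)*14=-2184
after sub $t1, $t1, 1: $t1=8-1=7
cmp $t1, 5  (cmp 7,5)
bgt L0: taken
after sub $t7, $t7, 16: $t7=(-2184)-16=-2200
after mul $t7, $t7, 14: $t7=(-2200)*14=-30800
after sub $t1, $t1, 1: $t1=7-1=6
cmp $t1, 5  (cmp 6,5)
bgt L0: taken
after sub $t7, $t7, 16: $t7=(-30800)-16=-30816
after mul $t7, $t7, 14: $t7=(-30816)*14=-431424
after sub $t1, $t1, 1: $t1=6-1=5
cmp $t1, 5  (cmp 5,5)
bgt L0: not taken
halt.

-431424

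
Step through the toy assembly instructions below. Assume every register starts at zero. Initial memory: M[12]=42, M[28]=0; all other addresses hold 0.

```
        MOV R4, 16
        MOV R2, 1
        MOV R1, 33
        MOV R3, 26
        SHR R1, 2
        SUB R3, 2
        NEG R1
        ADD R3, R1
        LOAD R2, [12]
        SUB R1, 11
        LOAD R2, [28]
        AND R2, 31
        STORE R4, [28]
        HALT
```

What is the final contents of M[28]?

16

MOV R4, 16 → R4=16
MOV R2, 1 → R2=1
MOV R1, 33 → R1=33
MOV R3, 26 → R3=26
SHR R1, 2 → R1=33>>2=8
SUB R3, 2 → R3=26-2=24
NEG R1 → R1=-(8)=-8
ADD R3, R1 → R3=24+(-8)=16
LOAD R2, [12] → R2=M[12]=42
SUB R1, 11 → R1=(-8)-11=-19
LOAD R2, [28] → R2=M[28]=0
AND R2, 31 → R2=0&31=0
STORE R4, [28] → M[28]=16
halt.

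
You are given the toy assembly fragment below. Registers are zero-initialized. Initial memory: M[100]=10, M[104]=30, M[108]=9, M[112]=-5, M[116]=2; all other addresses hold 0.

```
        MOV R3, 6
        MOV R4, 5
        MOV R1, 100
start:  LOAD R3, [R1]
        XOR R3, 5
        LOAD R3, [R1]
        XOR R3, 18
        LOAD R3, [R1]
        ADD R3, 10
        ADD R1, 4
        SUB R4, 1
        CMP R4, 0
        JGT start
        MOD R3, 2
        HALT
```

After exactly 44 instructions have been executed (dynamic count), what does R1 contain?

116

MOV R3, 6 → R3=6
MOV R4, 5 → R4=5
MOV R1, 100 → R1=100
LOAD R3, [R1] → R3=M[100]=10
XOR R3, 5 → R3=10^5=15
LOAD R3, [R1] → R3=M[100]=10
XOR R3, 18 → R3=10^18=24
LOAD R3, [R1] → R3=M[100]=10
ADD R3, 10 → R3=10+10=20
ADD R1, 4 → R1=100+4=104
SUB R4, 1 → R4=5-1=4
CMP R4, 0  (cmp 4,0)
JGT start: taken
LOAD R3, [R1] → R3=M[104]=30
XOR R3, 5 → R3=30^5=27
LOAD R3, [R1] → R3=M[104]=30
XOR R3, 18 → R3=30^18=12
LOAD R3, [R1] → R3=M[104]=30
ADD R3, 10 → R3=30+10=40
ADD R1, 4 → R1=104+4=108
SUB R4, 1 → R4=4-1=3
CMP R4, 0  (cmp 3,0)
JGT start: taken
LOAD R3, [R1] → R3=M[108]=9
XOR R3, 5 → R3=9^5=12
LOAD R3, [R1] → R3=M[108]=9
XOR R3, 18 → R3=9^18=27
LOAD R3, [R1] → R3=M[108]=9
ADD R3, 10 → R3=9+10=19
ADD R1, 4 → R1=108+4=112
SUB R4, 1 → R4=3-1=2
CMP R4, 0  (cmp 2,0)
JGT start: taken
LOAD R3, [R1] → R3=M[112]=-5
XOR R3, 5 → R3=(-5)^5=-2
LOAD R3, [R1] → R3=M[112]=-5
XOR R3, 18 → R3=(-5)^18=-23
LOAD R3, [R1] → R3=M[112]=-5
ADD R3, 10 → R3=(-5)+10=5
ADD R1, 4 → R1=112+4=116
SUB R4, 1 → R4=2-1=1
CMP R4, 0  (cmp 1,0)
JGT start: taken
LOAD R3, [R1] → R3=M[116]=2
After step 44: R1 = 116.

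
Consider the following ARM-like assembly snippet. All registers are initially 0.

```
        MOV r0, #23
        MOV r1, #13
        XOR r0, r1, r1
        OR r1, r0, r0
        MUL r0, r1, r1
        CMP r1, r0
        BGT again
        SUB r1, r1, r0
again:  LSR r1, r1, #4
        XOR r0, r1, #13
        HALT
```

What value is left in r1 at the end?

0

r0=23
r1=13
r0=13^13=0
r1=0|0=0
r0=0*0=0
CMP r1, r0  (cmp 0,0)
BGT again: not taken
r1=0-0=0
r1=0>>4=0
r0=0^13=13
halt.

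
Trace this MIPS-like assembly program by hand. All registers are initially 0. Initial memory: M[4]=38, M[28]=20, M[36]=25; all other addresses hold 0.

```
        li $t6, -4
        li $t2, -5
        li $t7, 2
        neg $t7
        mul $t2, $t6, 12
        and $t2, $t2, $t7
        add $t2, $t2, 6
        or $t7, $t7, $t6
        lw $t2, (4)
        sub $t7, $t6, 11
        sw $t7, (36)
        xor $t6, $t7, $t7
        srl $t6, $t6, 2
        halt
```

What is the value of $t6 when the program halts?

$t6=-4
$t2=-5
$t7=2
$t7=-(2)=-2
$t2=(-4)*12=-48
$t2=(-48)&(-2)=-48
$t2=(-48)+6=-42
$t7=(-2)|(-4)=-2
$t2=M[4]=38
$t7=(-4)-11=-15
sw $t7, (36) → M[36]=-15
$t6=(-15)^(-15)=0
$t6=0>>2=0
halt.

0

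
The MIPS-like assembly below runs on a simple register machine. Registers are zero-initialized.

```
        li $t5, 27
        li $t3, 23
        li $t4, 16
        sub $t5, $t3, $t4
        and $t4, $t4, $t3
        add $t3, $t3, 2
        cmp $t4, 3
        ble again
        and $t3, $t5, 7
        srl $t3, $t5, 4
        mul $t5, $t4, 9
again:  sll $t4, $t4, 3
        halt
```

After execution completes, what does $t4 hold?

$t5=27
$t3=23
$t4=16
$t5=23-16=7
$t4=16&23=16
$t3=23+2=25
cmp $t4, 3  (cmp 16,3)
ble again: not taken
$t3=7&7=7
$t3=7>>4=0
$t5=16*9=144
$t4=16<<3=128
halt.

128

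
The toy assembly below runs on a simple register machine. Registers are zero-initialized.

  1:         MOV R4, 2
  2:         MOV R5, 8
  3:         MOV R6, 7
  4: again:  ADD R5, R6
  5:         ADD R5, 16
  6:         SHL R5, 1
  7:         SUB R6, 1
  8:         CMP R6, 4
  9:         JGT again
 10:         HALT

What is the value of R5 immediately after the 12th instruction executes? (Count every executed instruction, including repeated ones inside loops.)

MOV R4, 2 → R4=2
MOV R5, 8 → R5=8
MOV R6, 7 → R6=7
ADD R5, R6 → R5=8+7=15
ADD R5, 16 → R5=15+16=31
SHL R5, 1 → R5=31<<1=62
SUB R6, 1 → R6=7-1=6
CMP R6, 4  (cmp 6,4)
JGT again: taken
ADD R5, R6 → R5=62+6=68
ADD R5, 16 → R5=68+16=84
SHL R5, 1 → R5=84<<1=168
After step 12: R5 = 168.

168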